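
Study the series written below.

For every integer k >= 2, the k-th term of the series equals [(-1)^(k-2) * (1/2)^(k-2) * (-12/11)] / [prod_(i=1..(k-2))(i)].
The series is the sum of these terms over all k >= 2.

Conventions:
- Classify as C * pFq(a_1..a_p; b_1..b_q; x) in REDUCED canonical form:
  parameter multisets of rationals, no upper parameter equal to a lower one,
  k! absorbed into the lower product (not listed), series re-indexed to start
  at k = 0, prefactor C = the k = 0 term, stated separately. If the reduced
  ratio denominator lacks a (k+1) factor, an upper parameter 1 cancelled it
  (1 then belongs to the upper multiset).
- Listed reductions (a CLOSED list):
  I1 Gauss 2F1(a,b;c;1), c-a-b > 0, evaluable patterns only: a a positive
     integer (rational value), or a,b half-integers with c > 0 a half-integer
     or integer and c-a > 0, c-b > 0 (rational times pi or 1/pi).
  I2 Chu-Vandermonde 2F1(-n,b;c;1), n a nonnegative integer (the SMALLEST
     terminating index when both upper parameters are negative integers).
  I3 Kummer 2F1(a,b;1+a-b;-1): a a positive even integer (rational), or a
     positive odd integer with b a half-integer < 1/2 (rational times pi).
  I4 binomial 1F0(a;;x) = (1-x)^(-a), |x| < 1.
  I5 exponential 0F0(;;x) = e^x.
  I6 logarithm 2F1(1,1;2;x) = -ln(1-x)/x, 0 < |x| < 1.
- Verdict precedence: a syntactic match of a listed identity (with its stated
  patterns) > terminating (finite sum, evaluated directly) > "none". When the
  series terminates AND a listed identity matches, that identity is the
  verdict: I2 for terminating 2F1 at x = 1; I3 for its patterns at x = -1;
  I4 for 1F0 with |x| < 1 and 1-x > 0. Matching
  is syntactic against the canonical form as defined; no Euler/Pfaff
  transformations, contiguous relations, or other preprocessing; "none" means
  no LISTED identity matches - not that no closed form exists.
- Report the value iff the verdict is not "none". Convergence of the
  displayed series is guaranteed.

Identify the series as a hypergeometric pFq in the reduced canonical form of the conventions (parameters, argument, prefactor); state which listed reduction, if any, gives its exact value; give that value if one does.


At argument -1/2: a 0F0 with upper {-}, lower {-}, scaled by C = -12/11. Verdict: this is exponential (I5) (the 0F0 exponential series at x = -1/2). Its exact value is (-12/11) * e^(-1/2).

First insight: t_0 being -12/11, the product of the first k integers (prefactor -12/11) is k!.
Term ratio: r(k) = (-1/2) * 1 / [(k+1)] - poly over poly, x = (-1/2) from leading terms; C = -12/11 at k = 0.


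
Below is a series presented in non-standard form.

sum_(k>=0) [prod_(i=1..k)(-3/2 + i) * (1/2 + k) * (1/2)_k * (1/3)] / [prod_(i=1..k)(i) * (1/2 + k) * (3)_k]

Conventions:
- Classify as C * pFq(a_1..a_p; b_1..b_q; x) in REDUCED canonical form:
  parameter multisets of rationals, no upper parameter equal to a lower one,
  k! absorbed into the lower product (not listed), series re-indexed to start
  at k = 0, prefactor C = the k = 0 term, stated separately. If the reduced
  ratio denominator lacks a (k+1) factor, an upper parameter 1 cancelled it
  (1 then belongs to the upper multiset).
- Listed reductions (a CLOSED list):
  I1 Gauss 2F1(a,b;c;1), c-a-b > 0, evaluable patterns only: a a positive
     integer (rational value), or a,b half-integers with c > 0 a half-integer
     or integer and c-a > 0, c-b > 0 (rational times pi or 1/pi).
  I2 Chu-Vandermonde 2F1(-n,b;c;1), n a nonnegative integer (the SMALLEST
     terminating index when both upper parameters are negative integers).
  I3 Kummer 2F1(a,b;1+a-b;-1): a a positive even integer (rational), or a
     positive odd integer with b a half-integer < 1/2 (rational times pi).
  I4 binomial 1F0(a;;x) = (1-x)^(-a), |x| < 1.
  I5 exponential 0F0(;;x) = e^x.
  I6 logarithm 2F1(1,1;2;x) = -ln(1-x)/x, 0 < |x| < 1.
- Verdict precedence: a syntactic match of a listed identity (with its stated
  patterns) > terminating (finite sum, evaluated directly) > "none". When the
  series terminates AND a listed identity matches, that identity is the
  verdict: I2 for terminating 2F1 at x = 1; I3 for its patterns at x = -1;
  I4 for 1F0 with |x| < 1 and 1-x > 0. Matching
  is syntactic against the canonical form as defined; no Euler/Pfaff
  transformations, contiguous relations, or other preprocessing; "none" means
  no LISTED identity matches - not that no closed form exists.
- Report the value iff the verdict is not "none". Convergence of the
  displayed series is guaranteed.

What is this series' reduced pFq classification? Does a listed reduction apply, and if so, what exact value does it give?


Prefactor 1/3, argument 1: 2F1 with upper {-1/2, 1/2} over lower {3}. Verdict at x = 1: Gauss (I1, half-integer pattern) matches (x = 1; upper {-1/2, 1/2} half-integers, c = 3 in the evaluable pattern). Value: (128/135) / pi.

Structural cue: t_0 being 1/3, the product of the first k integers (C = 1/3, x = 1) is k!.
Term ratio: r(k) = 1 * (k-1/2) (k+1/2) / [(k+3) (k+1)] - rational in k. x = 1; t_0 = 1/3; negate the roots.


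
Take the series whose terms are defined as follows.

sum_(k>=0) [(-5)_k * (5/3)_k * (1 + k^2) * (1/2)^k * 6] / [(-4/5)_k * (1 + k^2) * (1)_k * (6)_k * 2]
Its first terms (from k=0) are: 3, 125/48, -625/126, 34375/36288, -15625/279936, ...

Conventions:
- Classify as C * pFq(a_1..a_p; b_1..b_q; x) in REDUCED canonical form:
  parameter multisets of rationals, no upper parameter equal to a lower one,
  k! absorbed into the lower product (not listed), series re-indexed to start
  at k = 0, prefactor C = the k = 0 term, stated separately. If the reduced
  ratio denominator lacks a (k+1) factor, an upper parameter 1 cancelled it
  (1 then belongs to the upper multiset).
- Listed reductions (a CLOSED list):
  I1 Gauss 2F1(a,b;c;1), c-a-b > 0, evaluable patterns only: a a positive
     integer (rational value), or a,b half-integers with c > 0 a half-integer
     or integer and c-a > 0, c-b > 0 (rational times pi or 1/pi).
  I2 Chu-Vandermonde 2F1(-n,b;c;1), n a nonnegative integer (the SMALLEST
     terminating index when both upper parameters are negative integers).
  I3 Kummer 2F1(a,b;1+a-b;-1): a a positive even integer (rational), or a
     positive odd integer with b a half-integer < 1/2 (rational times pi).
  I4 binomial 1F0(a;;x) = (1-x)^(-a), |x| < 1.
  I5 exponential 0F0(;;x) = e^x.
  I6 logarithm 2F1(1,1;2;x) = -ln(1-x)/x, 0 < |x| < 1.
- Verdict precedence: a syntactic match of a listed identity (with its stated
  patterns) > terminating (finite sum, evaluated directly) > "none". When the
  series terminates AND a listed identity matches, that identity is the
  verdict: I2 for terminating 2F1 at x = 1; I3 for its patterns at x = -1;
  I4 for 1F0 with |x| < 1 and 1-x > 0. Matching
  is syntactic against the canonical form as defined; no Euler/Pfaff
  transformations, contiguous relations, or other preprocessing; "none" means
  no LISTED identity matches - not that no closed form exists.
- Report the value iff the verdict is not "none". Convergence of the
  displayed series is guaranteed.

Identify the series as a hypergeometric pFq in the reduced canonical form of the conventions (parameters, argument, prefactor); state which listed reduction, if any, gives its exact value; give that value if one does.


x = 1/2 here; the reduced form reads 2F2, upper {-5, 5/3}, lower {-4/5, 6}, C = 3. Verdict: terminating - the sum ends at index 5 because -5 is a negative integer; exact evaluation follows. Its exact value is 578009827/376233984.

Key step: from the first term 3: the constant factors (prefactor 3) combine into one prefactor.
Term ratio: r(k) = (1/2) * (k-5) (k+5/3) / [(k-4/5) (k+6) (k+1)] - poly over poly, x = (1/2) from leading terms; C = 3 at k = 0.


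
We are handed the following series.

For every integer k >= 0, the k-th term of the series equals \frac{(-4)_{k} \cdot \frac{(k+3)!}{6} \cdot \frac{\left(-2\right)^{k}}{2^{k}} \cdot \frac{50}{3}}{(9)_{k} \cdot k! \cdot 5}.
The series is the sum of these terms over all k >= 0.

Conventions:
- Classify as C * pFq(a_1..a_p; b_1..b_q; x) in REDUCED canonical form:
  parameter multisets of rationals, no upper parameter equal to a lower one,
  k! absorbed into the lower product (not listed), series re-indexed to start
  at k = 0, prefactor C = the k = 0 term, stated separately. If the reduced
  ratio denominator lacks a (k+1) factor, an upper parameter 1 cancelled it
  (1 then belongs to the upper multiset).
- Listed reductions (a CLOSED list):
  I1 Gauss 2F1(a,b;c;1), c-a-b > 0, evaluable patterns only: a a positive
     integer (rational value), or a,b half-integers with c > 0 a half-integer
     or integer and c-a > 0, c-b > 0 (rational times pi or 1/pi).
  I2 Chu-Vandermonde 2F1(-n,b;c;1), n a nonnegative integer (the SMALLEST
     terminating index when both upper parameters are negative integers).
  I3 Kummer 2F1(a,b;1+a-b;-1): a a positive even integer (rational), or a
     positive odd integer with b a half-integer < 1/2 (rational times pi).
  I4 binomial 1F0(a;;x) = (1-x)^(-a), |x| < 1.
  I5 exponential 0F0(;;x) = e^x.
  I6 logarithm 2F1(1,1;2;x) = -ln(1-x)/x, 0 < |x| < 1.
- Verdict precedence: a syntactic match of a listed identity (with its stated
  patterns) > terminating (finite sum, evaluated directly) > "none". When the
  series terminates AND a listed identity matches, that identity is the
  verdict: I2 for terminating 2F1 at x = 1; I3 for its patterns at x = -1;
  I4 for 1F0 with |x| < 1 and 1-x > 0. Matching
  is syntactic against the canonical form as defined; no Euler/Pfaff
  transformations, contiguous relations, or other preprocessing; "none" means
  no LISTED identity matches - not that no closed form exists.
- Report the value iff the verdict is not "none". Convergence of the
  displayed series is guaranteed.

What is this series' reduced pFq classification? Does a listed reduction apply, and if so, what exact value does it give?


x = -1 here; the reduced form reads 2F1, upper {-4, 4}, lower {9}, C = \frac{10}{3}. Verdict: Kummer's theorem (I3) fires (x = -1; c = 9 equals 1+a-b for upper {-4, 4}: listed pattern). Its exact value is \frac{140}{9}.

Key observation: t_0 being \frac{10}{3}, the factorial ratio (C = 10/3, x = -1) (k+a-1)!/(a-1)! is a rising factorial (a)_k.
Adjacent-term ratio: r(k) = -1 * (k-4) (k+4) / [(k+9) (k+1)] ; factor over Q: parameters, x = -1, and C = \frac{10}{3}.


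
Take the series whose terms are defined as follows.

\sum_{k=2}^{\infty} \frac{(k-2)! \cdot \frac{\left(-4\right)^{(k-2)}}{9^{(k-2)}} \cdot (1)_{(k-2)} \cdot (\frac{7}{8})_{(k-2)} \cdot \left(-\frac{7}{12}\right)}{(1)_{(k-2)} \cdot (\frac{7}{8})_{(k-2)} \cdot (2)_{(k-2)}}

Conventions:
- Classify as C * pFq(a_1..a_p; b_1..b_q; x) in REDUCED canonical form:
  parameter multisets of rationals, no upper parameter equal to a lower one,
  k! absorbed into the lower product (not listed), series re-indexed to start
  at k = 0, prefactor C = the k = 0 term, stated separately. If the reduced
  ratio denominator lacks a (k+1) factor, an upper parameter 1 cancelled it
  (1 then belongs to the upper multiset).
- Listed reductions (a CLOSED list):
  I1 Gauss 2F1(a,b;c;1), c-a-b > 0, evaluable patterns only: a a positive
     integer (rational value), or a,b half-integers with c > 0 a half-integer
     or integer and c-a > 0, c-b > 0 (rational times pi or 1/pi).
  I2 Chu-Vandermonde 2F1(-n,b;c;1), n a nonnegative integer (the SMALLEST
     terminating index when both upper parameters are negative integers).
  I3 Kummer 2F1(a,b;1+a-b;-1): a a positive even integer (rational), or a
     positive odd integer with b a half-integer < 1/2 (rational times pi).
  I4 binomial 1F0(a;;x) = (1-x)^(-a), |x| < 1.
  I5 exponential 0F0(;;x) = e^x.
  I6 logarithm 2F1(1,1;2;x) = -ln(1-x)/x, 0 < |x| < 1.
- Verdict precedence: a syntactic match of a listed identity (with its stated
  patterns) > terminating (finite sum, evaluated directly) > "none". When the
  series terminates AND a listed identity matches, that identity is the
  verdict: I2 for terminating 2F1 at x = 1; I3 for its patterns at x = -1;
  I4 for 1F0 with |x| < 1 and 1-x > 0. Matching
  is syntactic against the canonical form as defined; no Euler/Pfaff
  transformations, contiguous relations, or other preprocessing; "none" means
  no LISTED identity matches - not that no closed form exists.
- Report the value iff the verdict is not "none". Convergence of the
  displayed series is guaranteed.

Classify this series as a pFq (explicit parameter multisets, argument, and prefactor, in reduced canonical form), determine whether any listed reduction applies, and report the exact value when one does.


First insight: from the first term -\frac{7}{12}: the two geometric factors (C = -7/12) combine into one argument.
Term ratio: r(k) = -\frac{4}{9} * (k+1) (k+1) / [(k+2) (k+1)] - rational in k, leading ratio -\frac{4}{9}; with t_0 = -\frac{7}{12}, classification follows.

x = -\frac{4}{9} here; the reduced form reads 2F1, upper {1, 1}, lower {2}, C = -\frac{7}{12}. Verdict (x = -\frac{4}{9}): the logarithmic series (I6) applies (the logarithm: parameters (1,1;2), x = -\frac{4}{9}). Its exact value is \left(-\frac{21}{16}\right) \cdot \ln\left(\frac{13}{9}\right).


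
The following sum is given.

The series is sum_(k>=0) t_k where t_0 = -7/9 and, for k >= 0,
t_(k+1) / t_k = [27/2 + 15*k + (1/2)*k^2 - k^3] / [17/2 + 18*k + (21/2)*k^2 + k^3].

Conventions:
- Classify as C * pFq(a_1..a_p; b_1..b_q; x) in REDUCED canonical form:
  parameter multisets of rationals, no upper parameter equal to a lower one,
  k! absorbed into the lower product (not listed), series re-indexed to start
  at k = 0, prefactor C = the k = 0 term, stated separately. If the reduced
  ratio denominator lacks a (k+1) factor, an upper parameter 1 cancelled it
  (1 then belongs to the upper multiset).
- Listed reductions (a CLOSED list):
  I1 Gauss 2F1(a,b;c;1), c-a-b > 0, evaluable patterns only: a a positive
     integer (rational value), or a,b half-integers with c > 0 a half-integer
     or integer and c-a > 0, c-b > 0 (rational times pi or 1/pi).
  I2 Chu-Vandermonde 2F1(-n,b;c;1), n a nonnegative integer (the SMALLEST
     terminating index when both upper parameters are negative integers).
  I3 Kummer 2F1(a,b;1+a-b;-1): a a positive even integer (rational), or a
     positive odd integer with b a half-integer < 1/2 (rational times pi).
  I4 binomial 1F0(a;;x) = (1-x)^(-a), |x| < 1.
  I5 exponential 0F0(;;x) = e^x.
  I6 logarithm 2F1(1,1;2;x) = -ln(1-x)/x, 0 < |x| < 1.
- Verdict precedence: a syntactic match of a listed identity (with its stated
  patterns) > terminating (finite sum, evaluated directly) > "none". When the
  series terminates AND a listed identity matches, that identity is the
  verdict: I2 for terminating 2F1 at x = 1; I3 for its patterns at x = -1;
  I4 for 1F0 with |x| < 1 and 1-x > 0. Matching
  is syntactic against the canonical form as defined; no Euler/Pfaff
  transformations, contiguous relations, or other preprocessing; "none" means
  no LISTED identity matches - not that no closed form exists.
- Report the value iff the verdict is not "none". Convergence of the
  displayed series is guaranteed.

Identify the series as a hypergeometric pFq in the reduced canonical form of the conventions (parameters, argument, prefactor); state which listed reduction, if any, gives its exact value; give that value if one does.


The tell: with t_0 = -7/9, the parameter 1 appears in both the upper and lower lists and cancels.
Consecutive-term ratio: r(k) = (-1) * (k-9/2) (k+3) / [(k+17/2) (k+1)] - poly over poly, x = (-1) from leading terms; C = -7/9 at k = 0.

Reduced: x = -1, 2F1, upper = {-9/2, 3}, lower = {17/2}, C = -7/9. Verdict: this is the Kummer evaluation I3 (x = -1; c = 17/2 equals 1+a-b for upper {-9/2, 3}: listed pattern). Value: (-35035/32768) * pi.


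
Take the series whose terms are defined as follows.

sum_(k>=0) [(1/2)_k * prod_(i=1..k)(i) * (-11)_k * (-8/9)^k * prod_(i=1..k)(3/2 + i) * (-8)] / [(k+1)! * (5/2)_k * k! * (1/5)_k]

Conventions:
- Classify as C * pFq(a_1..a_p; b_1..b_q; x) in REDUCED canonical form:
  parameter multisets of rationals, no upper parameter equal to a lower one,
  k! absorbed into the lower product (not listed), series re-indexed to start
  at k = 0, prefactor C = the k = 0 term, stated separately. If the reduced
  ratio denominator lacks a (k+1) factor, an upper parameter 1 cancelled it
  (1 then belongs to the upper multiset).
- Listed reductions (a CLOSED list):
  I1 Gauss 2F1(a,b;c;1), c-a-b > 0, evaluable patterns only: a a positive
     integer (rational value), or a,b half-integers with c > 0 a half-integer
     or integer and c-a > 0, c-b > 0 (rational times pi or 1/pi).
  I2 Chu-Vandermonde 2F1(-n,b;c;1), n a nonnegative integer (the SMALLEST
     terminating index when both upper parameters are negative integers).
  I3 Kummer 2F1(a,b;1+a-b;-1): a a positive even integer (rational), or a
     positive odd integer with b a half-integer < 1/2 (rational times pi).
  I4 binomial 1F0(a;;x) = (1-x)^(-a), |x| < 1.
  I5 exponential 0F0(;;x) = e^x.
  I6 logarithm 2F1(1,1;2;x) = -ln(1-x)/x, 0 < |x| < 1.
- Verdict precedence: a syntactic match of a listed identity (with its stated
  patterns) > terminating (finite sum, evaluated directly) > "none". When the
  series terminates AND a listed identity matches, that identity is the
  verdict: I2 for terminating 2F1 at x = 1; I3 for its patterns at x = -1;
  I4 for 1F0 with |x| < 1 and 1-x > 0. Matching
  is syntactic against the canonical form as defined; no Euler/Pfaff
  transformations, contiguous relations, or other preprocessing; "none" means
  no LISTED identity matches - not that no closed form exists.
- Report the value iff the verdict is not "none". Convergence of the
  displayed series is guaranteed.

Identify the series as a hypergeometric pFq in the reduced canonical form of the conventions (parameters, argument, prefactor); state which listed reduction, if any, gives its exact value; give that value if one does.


This is -8 * 3F2(-11, 1/2, 1; 1/5, 2; -8/9) in reduced canonical form. Verdict: terminating (-11 upstairs). 12 nonzero terms in all; added directly. Sum: -220824895335725836424/35777138106445983.

Structural cue: t_0 being -8, the parameter 5/2 appears in both the upper and lower lists and cancels.
Step ratio: r(k) = (-8/9) * (k-11) (k+1/2) (k+1) / [(k+1/5) (k+2) (k+1)] - rational in k. x = (-8/9); t_0 = -8; negate the roots.


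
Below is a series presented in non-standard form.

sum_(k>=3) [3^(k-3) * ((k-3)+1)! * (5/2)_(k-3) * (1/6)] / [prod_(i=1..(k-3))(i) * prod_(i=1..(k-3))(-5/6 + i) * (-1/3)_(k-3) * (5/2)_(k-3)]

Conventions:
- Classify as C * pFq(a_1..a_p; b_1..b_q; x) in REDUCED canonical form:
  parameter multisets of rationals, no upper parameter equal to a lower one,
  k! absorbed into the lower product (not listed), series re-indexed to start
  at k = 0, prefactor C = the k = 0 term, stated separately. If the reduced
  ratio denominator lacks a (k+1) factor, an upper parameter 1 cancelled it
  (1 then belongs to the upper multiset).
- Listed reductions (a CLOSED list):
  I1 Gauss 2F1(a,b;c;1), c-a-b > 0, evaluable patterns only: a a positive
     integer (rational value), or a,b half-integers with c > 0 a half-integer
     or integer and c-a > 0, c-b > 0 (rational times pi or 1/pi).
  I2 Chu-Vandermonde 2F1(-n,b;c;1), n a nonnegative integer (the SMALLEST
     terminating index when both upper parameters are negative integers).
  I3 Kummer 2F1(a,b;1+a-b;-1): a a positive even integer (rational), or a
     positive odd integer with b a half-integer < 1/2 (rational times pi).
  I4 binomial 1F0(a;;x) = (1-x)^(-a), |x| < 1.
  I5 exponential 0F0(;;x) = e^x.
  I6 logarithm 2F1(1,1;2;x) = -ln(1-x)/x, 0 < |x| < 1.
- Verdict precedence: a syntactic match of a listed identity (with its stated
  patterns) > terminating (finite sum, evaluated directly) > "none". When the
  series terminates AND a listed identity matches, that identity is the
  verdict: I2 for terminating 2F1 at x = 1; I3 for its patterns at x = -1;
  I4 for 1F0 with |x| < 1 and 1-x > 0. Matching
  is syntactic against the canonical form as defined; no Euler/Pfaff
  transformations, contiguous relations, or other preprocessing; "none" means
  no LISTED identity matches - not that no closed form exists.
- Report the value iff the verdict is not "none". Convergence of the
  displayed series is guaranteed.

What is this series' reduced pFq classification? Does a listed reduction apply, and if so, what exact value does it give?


x = 3 here; the reduced form reads 1F2, upper {2}, lower {-1/3, 1/6}, C = 1/6. Verdict: none. Every listed pattern misses the 1F2 form at 3, upper {2}.

Key step: t_0 = 1/6 here, and the product of the first k integers (C = 1/6) is k!.
Adjacent-term ratio: r(k) = 3 * (k+2) / [(k-1/3) (k+1/6) (k+1)] - poly over poly, x = 3 from leading terms; C = 1/6 at k = 0.


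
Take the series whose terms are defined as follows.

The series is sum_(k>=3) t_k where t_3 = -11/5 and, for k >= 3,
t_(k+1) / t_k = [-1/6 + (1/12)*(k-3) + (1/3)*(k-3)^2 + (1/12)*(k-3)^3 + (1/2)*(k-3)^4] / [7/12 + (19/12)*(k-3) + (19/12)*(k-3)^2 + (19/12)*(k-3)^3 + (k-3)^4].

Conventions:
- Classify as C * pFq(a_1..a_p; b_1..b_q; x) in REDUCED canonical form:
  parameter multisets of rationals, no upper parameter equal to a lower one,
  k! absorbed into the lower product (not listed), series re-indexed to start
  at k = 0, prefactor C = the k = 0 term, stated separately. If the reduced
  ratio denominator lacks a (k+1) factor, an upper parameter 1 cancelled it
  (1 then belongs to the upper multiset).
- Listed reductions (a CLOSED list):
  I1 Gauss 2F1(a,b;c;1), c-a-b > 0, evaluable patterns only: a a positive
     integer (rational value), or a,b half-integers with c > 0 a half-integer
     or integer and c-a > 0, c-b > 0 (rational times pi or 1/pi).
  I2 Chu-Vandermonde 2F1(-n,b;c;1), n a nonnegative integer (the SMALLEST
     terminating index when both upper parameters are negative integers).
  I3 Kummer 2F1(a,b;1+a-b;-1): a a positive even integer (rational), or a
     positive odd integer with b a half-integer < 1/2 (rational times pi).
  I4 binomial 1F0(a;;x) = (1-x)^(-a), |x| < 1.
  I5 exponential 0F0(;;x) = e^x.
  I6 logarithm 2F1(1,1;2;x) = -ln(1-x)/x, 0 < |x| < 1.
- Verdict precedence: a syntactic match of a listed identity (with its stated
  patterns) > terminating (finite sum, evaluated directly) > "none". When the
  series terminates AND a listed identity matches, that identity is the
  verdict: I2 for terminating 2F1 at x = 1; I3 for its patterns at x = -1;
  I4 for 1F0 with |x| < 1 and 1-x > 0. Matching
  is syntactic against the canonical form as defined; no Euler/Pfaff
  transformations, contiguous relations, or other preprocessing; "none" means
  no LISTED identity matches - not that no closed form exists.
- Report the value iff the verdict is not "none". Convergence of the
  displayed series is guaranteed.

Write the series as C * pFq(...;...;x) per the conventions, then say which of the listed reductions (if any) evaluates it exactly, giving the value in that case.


Key observation: t_0 being -11/5, the ratio is unreduced: k^2 + 1 divides both sides (C = -11/5).
Term ratio: r(k) = (1/2) * (k-1/2) (k+2/3) / [(k+7/12) (k+1)] - rational; roots negated = parameters, x = (1/2), C = -11/5.

x = 1/2 here; the reduced form reads 2F1, upper {-1/2, 2/3}, lower {7/12}, C = -11/5. Verdict: none here - no I1-I6 shape fits x = 1/2 with lower {7/12}.


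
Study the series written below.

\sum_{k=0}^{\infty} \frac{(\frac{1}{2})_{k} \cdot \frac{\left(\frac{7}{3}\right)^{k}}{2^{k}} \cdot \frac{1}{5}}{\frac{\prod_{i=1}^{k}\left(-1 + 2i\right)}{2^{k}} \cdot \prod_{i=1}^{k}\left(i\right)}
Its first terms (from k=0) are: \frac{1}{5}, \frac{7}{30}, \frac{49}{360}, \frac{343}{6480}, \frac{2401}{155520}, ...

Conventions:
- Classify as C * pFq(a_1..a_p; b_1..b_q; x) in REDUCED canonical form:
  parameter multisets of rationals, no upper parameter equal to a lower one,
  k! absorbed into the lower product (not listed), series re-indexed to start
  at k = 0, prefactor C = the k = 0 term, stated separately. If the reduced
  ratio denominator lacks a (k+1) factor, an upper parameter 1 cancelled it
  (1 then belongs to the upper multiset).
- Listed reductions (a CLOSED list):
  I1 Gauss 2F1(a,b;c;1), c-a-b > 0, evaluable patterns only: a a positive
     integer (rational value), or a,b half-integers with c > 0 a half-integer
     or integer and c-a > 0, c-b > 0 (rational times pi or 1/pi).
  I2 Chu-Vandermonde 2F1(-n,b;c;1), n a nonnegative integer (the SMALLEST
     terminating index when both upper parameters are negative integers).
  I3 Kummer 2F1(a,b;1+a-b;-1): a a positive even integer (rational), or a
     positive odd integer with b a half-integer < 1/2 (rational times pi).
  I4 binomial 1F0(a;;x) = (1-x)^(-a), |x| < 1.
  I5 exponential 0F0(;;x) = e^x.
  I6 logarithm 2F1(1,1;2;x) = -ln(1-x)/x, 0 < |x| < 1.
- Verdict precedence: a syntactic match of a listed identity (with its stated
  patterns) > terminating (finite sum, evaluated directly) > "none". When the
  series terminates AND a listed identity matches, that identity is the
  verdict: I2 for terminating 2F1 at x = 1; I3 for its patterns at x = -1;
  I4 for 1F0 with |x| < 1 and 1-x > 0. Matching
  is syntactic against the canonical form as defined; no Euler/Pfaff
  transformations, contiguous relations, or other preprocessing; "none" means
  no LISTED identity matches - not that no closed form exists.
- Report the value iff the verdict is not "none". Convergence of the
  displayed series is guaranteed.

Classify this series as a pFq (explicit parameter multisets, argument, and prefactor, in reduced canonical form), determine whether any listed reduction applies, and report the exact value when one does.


The series (x = \frac{7}{6}) is 0F0: upper {-}, lower {-}, prefactor \frac{1}{5}. Verdict (x = \frac{7}{6}): exponential (I5) applies (the 0F0 exponential series at x = \frac{7}{6}). Value: \frac{1}{5} \cdot e^{\frac{7}{6}}.

Key observation: x = \frac{7}{6} and the product of the first k integers (prefactor 1/5) is k!.
Consecutive-term ratio: r(k) = \frac{7}{6} * 1 / [(k+1)] - rational in k, leading ratio \frac{7}{6}; with t_0 = \frac{1}{5}, classification follows.


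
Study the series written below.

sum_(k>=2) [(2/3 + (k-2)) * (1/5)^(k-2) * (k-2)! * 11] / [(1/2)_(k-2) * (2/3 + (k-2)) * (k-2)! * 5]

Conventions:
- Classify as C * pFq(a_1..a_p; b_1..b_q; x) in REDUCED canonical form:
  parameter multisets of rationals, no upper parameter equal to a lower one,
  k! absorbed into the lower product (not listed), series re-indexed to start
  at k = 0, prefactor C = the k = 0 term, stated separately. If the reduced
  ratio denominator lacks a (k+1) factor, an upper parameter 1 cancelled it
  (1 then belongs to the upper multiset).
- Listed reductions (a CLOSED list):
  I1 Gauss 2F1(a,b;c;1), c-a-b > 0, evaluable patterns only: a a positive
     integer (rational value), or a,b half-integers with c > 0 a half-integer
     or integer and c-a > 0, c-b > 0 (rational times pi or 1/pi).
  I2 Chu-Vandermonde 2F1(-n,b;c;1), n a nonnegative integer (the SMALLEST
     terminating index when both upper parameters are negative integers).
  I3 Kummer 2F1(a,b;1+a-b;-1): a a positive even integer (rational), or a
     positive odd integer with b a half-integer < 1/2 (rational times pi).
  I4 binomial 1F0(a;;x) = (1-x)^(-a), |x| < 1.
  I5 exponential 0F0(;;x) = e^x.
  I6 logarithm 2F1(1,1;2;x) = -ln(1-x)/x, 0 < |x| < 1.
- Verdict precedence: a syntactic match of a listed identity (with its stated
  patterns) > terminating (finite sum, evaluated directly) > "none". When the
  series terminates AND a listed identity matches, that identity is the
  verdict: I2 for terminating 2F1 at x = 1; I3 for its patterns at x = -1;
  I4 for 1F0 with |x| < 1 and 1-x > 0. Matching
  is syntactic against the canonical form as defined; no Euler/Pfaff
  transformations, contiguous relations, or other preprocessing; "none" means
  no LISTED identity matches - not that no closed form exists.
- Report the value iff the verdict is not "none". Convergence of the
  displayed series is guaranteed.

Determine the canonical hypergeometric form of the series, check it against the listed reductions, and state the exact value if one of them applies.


Prefactor 11/5, argument 1/5: 1F1 with upper {1} over lower {1/2}. Verdict: none (x = 1/5): each listed identity misses the multisets {1} ; {1/2}.

Structural cue: x = (1/5) and the constant factors (prefactor 11/5) combine into one prefactor.
Term ratio: r(k) = (1/5) * (k+1) / [(k+1/2) (k+1)] - poly over poly, x = (1/5) from leading terms; C = 11/5 at k = 0.


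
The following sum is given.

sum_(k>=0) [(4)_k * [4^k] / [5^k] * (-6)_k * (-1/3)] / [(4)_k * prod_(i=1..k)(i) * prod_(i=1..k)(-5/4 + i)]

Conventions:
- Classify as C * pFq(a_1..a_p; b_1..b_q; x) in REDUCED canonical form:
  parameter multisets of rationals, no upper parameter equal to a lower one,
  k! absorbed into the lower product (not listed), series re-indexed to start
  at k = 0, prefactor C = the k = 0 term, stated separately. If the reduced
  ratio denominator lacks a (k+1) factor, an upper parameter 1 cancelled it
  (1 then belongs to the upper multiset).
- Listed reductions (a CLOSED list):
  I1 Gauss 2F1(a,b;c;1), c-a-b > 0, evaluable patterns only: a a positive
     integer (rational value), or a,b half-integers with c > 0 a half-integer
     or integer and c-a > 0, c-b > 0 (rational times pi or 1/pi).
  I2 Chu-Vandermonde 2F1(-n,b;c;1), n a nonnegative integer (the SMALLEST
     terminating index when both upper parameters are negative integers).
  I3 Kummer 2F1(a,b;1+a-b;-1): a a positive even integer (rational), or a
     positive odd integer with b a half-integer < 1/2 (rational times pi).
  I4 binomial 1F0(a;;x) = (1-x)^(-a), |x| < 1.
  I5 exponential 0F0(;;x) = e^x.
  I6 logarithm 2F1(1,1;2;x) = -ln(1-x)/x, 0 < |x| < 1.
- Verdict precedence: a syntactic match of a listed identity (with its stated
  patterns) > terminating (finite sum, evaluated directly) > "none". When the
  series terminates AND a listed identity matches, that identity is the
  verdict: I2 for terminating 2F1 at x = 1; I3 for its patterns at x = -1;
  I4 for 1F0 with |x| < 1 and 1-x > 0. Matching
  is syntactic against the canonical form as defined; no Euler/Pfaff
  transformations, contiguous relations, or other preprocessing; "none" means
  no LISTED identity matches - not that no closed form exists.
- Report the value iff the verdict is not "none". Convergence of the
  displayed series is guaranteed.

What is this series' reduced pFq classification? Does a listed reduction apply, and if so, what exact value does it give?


Key observation: t_0 = -1/3 here, and the parameter 4 appears in both the upper and lower lists and cancels.
Consecutive-term ratio: r(k) = (4/5) * (k-6) / [(k-1/4) (k+1)] - rational in k, leading ratio (4/5); with t_0 = -1/3, classification follows.

With C = -1/3: the canonical form is 1F1(-6; -1/4; 4/5). Verdict: terminating at k = 6: the factor (-6)_k kills every later term; summing the 7 survivors is exact. Sum: 6209677021/3086015625.


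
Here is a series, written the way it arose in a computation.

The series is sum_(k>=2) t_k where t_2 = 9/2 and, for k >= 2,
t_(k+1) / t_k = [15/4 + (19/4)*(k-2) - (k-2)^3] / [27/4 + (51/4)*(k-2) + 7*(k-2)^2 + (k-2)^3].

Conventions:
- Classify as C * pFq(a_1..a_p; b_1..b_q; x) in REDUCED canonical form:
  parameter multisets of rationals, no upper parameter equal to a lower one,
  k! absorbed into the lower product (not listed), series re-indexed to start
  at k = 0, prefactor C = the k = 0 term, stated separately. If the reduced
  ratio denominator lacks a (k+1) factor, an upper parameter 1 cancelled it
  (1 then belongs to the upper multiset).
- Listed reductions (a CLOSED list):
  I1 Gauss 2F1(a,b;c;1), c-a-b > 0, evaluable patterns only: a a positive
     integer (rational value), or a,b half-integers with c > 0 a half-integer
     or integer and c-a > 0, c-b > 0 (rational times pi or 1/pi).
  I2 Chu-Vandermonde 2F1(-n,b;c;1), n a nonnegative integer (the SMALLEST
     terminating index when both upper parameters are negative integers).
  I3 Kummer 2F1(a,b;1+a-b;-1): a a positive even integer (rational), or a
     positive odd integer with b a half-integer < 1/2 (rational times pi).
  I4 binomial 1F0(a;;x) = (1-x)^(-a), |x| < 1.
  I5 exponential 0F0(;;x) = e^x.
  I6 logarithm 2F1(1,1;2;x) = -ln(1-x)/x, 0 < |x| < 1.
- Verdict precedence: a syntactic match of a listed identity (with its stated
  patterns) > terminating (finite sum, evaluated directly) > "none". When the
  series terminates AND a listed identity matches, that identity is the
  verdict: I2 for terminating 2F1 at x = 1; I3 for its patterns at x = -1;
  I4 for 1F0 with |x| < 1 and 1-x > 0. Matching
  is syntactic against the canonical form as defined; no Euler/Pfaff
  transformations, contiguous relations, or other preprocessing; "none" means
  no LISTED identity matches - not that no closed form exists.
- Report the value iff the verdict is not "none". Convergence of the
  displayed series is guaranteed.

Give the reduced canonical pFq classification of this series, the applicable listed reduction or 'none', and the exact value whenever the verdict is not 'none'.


The series (x = -1) is 2F1: upper {-5/2, 1}, lower {9/2}, prefactor 9/2. Verdict: the Kummer evaluation I3 applies (x = -1; c = 9/2 equals 1+a-b for upper {-5/2, 1}: listed pattern). Exact value: (315/128) * pi.

Key observation: with t_0 = 9/2, cancel k + 3/2 from the displayed ratio first; then C = 9/2.
Term ratio: r(k) = (-1) * (k-5/2) (k+1) / [(k+9/2) (k+1)] - poly over poly, x = (-1) from leading terms; C = 9/2 at k = 0.


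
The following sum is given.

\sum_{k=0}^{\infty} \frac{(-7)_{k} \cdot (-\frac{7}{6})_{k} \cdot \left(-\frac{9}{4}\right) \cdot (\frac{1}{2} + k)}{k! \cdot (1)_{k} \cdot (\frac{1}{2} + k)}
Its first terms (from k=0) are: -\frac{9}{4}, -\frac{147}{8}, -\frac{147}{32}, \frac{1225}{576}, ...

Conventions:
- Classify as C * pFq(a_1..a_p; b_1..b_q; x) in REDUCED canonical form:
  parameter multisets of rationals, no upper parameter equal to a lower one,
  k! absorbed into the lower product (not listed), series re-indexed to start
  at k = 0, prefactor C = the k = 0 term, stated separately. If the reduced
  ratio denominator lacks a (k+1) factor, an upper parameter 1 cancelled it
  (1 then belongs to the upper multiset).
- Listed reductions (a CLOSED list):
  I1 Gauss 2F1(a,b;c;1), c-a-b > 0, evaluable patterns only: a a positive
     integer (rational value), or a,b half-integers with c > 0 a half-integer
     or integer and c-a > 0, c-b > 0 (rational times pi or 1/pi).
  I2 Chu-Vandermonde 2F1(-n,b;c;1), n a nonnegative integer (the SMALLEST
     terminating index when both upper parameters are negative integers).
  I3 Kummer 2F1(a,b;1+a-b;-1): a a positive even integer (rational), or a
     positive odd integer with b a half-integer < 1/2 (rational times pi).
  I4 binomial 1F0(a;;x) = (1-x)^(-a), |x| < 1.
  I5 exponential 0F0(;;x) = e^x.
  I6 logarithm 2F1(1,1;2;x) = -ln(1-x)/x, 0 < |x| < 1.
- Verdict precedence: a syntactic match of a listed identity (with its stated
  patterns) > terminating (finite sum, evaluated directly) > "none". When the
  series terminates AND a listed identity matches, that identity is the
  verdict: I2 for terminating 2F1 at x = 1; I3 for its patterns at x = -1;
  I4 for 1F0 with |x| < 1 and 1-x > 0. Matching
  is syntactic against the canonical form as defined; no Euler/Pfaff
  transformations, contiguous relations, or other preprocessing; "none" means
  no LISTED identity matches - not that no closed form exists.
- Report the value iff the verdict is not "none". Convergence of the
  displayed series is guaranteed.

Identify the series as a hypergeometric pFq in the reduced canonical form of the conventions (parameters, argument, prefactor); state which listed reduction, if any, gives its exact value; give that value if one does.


With C = -\frac{9}{4}: the canonical form is 2F1(-7, -\frac{7}{6}; 1; 1). Verdict: this is the Chu-Vandermonde identity I2 (terminating 2F1 at x = 1 with n = 7, b = -7/6, c = 1). Value: -\frac{426380045}{17915904}.

Key observation: with t_0 = -\frac{9}{4}, striking the common factor k + 1/2 reduces the term (C = -9/4, x = 1).
Step ratio: r(k) = 1 * (k-7) (k-\frac{7}{6}) / [(k+1) (k+1)] - rational in k. x = 1; t_0 = -\frac{9}{4}; negate the roots.


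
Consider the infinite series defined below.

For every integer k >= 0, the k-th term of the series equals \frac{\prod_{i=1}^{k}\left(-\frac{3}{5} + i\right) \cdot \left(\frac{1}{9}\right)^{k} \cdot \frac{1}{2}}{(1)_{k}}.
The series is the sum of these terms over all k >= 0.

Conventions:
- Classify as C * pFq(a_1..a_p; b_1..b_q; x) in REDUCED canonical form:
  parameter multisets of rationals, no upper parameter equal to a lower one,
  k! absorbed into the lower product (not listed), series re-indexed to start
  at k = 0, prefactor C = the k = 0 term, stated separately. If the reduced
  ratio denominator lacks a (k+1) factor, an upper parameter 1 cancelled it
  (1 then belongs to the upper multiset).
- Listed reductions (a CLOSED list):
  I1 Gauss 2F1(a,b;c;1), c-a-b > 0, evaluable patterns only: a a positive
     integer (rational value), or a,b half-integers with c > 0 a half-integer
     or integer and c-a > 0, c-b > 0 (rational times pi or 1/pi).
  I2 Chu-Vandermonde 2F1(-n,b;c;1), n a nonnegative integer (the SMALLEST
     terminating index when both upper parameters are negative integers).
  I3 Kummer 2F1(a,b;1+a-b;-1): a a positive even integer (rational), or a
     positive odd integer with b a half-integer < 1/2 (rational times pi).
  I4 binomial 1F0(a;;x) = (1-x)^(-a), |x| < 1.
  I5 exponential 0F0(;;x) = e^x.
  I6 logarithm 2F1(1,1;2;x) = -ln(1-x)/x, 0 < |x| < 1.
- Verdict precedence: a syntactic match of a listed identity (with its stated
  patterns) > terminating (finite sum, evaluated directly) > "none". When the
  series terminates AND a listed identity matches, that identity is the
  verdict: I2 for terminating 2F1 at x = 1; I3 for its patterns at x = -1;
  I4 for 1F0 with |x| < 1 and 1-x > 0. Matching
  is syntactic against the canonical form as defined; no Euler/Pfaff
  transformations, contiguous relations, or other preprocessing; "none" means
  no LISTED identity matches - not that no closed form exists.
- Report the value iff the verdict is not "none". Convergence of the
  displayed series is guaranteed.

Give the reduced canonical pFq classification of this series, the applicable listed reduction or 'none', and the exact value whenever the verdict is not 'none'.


Reduced: x = \frac{1}{9}, 1F0, upper = {\frac{2}{5}}, lower = {-}, C = \frac{1}{2}. Verdict: the I4 binomial reduction applies (the 1F0 binomial series: exponent -2/5, x = \frac{1}{9}). Sum: \frac{1}{2} \cdot \left(\frac{8}{9}\right)^{-\frac{2}{5}}.

Key observation: t_0 = \frac{1}{2} here, and the running product (prefactor 1/2) telescopes to a rising factorial.
Consecutive-term ratio: r(k) = \frac{1}{9} * (k+\frac{2}{5}) / [(k+1)] - rational; roots negated = parameters, x = \frac{1}{9}, C = \frac{1}{2}.


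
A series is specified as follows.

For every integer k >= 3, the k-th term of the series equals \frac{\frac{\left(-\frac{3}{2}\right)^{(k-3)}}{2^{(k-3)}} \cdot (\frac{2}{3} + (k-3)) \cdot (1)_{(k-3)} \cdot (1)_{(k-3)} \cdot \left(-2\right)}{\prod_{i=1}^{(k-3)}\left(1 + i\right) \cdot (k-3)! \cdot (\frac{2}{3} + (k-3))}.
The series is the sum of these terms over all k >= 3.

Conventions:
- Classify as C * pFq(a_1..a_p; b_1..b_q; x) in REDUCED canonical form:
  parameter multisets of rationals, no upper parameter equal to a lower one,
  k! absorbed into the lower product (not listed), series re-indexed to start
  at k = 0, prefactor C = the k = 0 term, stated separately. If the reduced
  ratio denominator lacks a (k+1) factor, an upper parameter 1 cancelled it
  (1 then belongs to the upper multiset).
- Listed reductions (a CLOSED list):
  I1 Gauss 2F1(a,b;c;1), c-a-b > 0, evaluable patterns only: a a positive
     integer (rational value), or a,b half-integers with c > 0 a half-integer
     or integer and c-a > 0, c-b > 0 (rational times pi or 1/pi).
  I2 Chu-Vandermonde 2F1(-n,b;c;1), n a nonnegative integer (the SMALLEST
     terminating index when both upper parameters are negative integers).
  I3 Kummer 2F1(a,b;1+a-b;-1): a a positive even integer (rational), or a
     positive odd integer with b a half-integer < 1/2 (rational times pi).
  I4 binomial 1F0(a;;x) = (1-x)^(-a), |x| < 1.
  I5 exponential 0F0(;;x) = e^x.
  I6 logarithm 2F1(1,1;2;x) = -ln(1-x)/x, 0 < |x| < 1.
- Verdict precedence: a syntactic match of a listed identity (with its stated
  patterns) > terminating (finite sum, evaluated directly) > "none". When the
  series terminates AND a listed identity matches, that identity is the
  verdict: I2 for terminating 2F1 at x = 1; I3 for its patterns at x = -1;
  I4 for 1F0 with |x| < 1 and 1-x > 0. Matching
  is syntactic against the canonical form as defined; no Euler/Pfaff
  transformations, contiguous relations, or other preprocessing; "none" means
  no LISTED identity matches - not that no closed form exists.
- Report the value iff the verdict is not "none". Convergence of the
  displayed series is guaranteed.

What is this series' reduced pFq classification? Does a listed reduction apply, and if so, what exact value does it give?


With C = -2: the canonical form is 2F1(1, 1; 2; -\frac{3}{4}). Verdict: the I6 logarithm reduction applies (the logarithm: parameters (1,1;2), x = -\frac{3}{4}). Sum: \left(-\frac{8}{3}\right) \cdot \ln\left(\frac{7}{4}\right).

Key step: t_0 = -2 here, and k + 2/3 divides numerator and denominator alike; C = -2 after cancelling.
Consecutive-term ratio: r(k) = -\frac{3}{4} * (k+1) (k+1) / [(k+2) (k+1)] - poly over poly, x = -\frac{3}{4} from leading terms; C = -2 at k = 0.
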